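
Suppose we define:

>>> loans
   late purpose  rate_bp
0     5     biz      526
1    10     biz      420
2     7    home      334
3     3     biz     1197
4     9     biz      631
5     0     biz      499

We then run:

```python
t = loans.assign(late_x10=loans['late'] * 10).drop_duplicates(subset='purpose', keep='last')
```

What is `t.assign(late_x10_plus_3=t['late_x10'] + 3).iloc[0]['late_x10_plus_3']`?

73

add column late_x10 = loans['late'] * 10:
   late purpose  rate_bp  late_x10
0     5     biz      526        50
1    10     biz      420       100
2     7    home      334        70
3     3     biz     1197        30
4     9     biz      631        90
5     0     biz      499         0
drop duplicate purpose (keep=last):
   late purpose  rate_bp  late_x10
2     7    home      334        70
5     0     biz      499         0
add column late_x10_plus_3 = t['late_x10'] + 3:
   late purpose  rate_bp  late_x10  late_x10_plus_3
2     7    home      334        70               73
5     0     biz      499         0                3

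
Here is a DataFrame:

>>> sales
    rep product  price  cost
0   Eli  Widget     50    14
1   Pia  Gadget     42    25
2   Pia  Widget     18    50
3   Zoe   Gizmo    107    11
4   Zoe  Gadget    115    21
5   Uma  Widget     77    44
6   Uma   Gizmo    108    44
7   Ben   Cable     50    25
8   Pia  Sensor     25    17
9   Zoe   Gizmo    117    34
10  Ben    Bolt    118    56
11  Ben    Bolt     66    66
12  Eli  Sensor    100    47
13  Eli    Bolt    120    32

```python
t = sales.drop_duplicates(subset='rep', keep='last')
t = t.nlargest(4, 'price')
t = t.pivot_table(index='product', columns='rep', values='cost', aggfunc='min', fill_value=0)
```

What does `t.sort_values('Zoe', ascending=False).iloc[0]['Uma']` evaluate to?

44

drop duplicate rep (keep=last):
    rep product  price  cost
6   Uma   Gizmo    108    44
8   Pia  Sensor     25    17
9   Zoe   Gizmo    117    34
11  Ben    Bolt     66    66
13  Eli    Bolt    120    32
take 4 rows with largest price:
    rep product  price  cost
13  Eli    Bolt    120    32
9   Zoe   Gizmo    117    34
6   Uma   Gizmo    108    44
11  Ben    Bolt     66    66
pivot: rows=product, cols=rep, min(cost):
rep      Ben  Eli  Uma  Zoe
product                    
Bolt      66   32    0    0
Gizmo      0    0   44   34
sort by Zoe descending:
rep      Ben  Eli  Uma  Zoe
product                    
Gizmo      0    0   44   34
Bolt      66   32    0    0
Then the value at position 0, column 'Uma': 44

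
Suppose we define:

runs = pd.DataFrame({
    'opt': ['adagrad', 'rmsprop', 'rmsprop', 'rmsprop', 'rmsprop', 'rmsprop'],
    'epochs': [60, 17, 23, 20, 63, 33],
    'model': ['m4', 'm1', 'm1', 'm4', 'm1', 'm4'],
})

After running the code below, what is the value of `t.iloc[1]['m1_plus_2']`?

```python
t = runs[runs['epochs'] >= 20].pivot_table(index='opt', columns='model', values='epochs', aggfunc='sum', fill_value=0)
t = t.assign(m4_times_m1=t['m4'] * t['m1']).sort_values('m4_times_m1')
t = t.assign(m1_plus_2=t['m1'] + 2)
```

88

filter rows where epochs >= 20:
       opt  epochs model
0  adagrad      60    m4
2  rmsprop      23    m1
3  rmsprop      20    m4
4  rmsprop      63    m1
5  rmsprop      33    m4
pivot: rows=opt, cols=model, sum(epochs):
model    m1  m4
opt            
adagrad   0  60
rmsprop  86  53
add column m4_times_m1 = t['m4'] * t['m1']:
model    m1  m4  m4_times_m1
opt                         
adagrad   0  60            0
rmsprop  86  53         4558
sort by m4_times_m1:
model    m1  m4  m4_times_m1
opt                         
adagrad   0  60            0
rmsprop  86  53         4558
add column m1_plus_2 = t['m1'] + 2:
model    m1  m4  m4_times_m1  m1_plus_2
opt                                    
adagrad   0  60            0          2
rmsprop  86  53         4558         88
The value at position 1, column 'm1_plus_2' is 88.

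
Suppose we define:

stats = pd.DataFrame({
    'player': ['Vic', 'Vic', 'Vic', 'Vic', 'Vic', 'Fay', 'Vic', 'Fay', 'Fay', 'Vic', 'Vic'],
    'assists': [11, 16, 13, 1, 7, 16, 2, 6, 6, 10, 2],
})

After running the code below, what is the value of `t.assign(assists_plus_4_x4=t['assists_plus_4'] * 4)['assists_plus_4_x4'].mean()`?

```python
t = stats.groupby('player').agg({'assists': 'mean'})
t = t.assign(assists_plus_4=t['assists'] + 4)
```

group by player, mean of assists:
         assists
player          
Fay     9.333333
Vic     7.750000
add column assists_plus_4 = t['assists'] + 4:
         assists  assists_plus_4
player                          
Fay     9.333333       13.333333
Vic     7.750000       11.750000
add column assists_plus_4_x4 = t['assists_plus_4'] * 4:
         assists  assists_plus_4  assists_plus_4_x4
player                                             
Fay     9.333333       13.333333          53.333333
Vic     7.750000       11.750000          47.000000
mean of column 'assists_plus_4_x4' → 50.1666666667

50.1666666667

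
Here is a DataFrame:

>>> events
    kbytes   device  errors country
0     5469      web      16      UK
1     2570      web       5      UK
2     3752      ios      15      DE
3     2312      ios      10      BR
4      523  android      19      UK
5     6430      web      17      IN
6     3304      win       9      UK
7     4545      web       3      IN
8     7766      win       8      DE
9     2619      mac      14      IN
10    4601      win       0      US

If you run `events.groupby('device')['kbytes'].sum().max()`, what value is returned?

19014

group by device, sum of kbytes:
device
android      523
ios         6064
mac         2619
web        19014
win        15671
Name: kbytes, dtype: int64
So max() = 19014.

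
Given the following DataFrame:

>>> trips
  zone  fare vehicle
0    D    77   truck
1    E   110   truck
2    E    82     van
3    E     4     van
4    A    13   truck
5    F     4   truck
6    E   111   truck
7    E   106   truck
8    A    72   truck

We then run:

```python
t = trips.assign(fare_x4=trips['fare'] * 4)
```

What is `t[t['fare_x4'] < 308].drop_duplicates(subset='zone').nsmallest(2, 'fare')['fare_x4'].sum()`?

32

add column fare_x4 = trips['fare'] * 4:
  zone  fare vehicle  fare_x4
0    D    77   truck      308
1    E   110   truck      440
2    E    82     van      328
3    E     4     van       16
4    A    13   truck       52
5    F     4   truck       16
6    E   111   truck      444
7    E   106   truck      424
8    A    72   truck      288
filter rows where fare_x4 < 308:
  zone  fare vehicle  fare_x4
3    E     4     van       16
4    A    13   truck       52
5    F     4   truck       16
8    A    72   truck      288
drop duplicate zone (keep=first):
  zone  fare vehicle  fare_x4
3    E     4     van       16
4    A    13   truck       52
5    F     4   truck       16
take 2 rows with smallest fare:
  zone  fare vehicle  fare_x4
3    E     4     van       16
5    F     4   truck       16
Then the sum of column 'fare_x4': 32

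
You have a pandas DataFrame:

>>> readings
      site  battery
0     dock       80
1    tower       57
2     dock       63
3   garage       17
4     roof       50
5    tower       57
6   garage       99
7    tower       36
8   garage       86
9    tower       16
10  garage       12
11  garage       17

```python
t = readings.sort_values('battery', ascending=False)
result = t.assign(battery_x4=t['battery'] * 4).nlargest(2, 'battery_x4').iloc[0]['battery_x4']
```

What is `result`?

396

sort by battery descending:
      site  battery
6   garage       99
8   garage       86
0     dock       80
2     dock       63
1    tower       57
5    tower       57
4     roof       50
7    tower       36
3   garage       17
11  garage       17
9    tower       16
10  garage       12
add column battery_x4 = t['battery'] * 4:
      site  battery  battery_x4
6   garage       99         396
8   garage       86         344
0     dock       80         320
2     dock       63         252
1    tower       57         228
5    tower       57         228
4     roof       50         200
7    tower       36         144
3   garage       17          68
11  garage       17          68
9    tower       16          64
10  garage       12          48
take 2 rows with largest battery_x4:
     site  battery  battery_x4
6  garage       99         396
8  garage       86         344
The value at position 0, column 'battery_x4' is 396.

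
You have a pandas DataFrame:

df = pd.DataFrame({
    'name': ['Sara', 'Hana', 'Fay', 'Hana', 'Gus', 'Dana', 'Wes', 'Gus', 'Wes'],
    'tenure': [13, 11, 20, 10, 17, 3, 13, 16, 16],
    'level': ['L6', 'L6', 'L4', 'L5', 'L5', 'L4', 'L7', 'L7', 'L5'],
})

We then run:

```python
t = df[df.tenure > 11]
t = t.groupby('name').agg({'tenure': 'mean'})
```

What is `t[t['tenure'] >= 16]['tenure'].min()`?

filter rows where tenure > 11:
   name  tenure level
0  Sara      13    L6
2   Fay      20    L4
4   Gus      17    L5
6   Wes      13    L7
7   Gus      16    L7
8   Wes      16    L5
group by name, mean of tenure:
      tenure
name        
Fay     20.0
Gus     16.5
Sara    13.0
Wes     14.5
filter rows where tenure >= 16:
      tenure
name        
Fay     20.0
Gus     16.5

16.5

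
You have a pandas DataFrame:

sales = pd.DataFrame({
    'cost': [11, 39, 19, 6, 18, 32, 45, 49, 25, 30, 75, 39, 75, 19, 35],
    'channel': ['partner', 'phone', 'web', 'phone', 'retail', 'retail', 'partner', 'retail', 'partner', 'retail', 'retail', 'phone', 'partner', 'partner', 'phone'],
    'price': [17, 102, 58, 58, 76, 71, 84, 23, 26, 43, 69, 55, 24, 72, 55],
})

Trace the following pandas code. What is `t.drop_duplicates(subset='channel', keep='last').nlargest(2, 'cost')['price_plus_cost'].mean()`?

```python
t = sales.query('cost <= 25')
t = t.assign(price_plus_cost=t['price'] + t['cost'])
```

filter rows where cost <= 25:
    cost  channel  price
0     11  partner     17
2     19      web     58
3      6    phone     58
4     18   retail     76
8     25  partner     26
13    19  partner     72
add column price_plus_cost = t['price'] + t['cost']:
    cost  channel  price  price_plus_cost
0     11  partner     17               28
2     19      web     58               77
3      6    phone     58               64
4     18   retail     76               94
8     25  partner     26               51
13    19  partner     72               91
drop duplicate channel (keep=last):
    cost  channel  price  price_plus_cost
2     19      web     58               77
3      6    phone     58               64
4     18   retail     76               94
13    19  partner     72               91
take 2 rows with largest cost:
    cost  channel  price  price_plus_cost
2     19      web     58               77
13    19  partner     72               91
Then the mean of column 'price_plus_cost': 84.0

84.0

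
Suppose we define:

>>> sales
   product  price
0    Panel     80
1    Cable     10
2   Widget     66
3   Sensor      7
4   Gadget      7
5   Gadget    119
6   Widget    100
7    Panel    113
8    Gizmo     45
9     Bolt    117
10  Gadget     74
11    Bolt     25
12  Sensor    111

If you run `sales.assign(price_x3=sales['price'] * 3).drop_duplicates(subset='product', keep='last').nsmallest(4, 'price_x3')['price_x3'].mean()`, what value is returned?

115.5

add column price_x3 = sales['price'] * 3:
   product  price  price_x3
0    Panel     80       240
1    Cable     10        30
2   Widget     66       198
3   Sensor      7        21
4   Gadget      7        21
5   Gadget    119       357
6   Widget    100       300
7    Panel    113       339
8    Gizmo     45       135
9     Bolt    117       351
10  Gadget     74       222
11    Bolt     25        75
12  Sensor    111       333
drop duplicate product (keep=last):
   product  price  price_x3
1    Cable     10        30
6   Widget    100       300
7    Panel    113       339
8    Gizmo     45       135
10  Gadget     74       222
11    Bolt     25        75
12  Sensor    111       333
take 4 rows with smallest price_x3:
   product  price  price_x3
1    Cable     10        30
11    Bolt     25        75
8    Gizmo     45       135
10  Gadget     74       222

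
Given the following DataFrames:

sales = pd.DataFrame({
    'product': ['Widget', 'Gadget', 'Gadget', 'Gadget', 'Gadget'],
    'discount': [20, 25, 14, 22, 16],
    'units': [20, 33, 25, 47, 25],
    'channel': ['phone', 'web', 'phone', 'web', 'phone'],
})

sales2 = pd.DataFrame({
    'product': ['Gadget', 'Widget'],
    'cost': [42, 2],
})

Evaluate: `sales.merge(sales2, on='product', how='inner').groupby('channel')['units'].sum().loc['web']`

80

merge on 'product' (how='inner') → 5 rows:
  product  discount  units channel  cost
0  Widget        20     20   phone     2
1  Gadget        25     33     web    42
2  Gadget        14     25   phone    42
3  Gadget        22     47     web    42
4  Gadget        16     25   phone    42
group by channel, sum of units:
channel
phone    70
web      80
Name: units, dtype: int64
Hence 80.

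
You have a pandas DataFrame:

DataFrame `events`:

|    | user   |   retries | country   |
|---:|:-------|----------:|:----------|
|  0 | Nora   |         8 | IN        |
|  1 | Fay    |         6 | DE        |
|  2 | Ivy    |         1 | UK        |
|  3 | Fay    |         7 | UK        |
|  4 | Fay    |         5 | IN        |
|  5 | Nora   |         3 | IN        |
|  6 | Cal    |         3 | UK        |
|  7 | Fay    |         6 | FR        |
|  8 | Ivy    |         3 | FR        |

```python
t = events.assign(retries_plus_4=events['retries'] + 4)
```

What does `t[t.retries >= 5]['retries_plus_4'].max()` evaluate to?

12

add column retries_plus_4 = events['retries'] + 4:
   user  retries country  retries_plus_4
0  Nora        8      IN              12
1   Fay        6      DE              10
2   Ivy        1      UK               5
3   Fay        7      UK              11
4   Fay        5      IN               9
5  Nora        3      IN               7
6   Cal        3      UK               7
7   Fay        6      FR              10
8   Ivy        3      FR               7
filter rows where retries >= 5:
   user  retries country  retries_plus_4
0  Nora        8      IN              12
1   Fay        6      DE              10
3   Fay        7      UK              11
4   Fay        5      IN               9
7   Fay        6      FR              10
The max of column 'retries_plus_4' is 12.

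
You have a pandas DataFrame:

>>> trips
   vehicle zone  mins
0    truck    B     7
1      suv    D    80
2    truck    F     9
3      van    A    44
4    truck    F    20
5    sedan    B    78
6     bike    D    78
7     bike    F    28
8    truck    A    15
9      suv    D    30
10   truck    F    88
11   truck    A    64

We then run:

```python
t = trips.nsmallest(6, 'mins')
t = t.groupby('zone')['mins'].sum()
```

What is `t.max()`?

take 6 rows with smallest mins:
  vehicle zone  mins
0   truck    B     7
2   truck    F     9
8   truck    A    15
4   truck    F    20
7    bike    F    28
9     suv    D    30
group by zone, sum of mins:
zone
A    15
B     7
D    30
F    57
Name: mins, dtype: int64
Hence 57.

57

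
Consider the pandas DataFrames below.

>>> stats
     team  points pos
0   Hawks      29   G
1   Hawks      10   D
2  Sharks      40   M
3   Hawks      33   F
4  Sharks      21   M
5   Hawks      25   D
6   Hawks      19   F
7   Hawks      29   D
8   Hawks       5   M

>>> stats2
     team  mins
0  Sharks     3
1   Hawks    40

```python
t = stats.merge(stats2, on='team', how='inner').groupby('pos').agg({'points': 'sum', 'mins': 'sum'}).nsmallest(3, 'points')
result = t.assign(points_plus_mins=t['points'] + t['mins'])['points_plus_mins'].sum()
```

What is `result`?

merge on 'team' (how='inner') → 9 rows:
     team  points pos  mins
0   Hawks      29   G    40
1   Hawks      10   D    40
2  Sharks      40   M     3
3   Hawks      33   F    40
4  Sharks      21   M     3
5   Hawks      25   D    40
6   Hawks      19   F    40
7   Hawks      29   D    40
8   Hawks       5   M    40
group by pos: sum(points), sum(mins):
     points  mins
pos              
D        64   120
F        52    80
G        29    40
M        66    46
take 3 rows with smallest points:
     points  mins
pos              
G        29    40
F        52    80
D        64   120
add column points_plus_mins = t['points'] + t['mins']:
     points  mins  points_plus_mins
pos                                
G        29    40                69
F        52    80               132
D        64   120               184
Taking the sum of column 'points_plus_mins' gives 385.

385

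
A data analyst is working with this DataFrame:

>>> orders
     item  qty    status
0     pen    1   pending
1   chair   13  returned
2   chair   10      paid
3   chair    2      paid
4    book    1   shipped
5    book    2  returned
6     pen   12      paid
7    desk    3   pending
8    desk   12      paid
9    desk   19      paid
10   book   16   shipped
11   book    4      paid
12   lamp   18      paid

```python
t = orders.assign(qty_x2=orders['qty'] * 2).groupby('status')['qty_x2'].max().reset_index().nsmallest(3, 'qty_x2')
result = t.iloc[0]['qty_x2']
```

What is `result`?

6

add column qty_x2 = orders['qty'] * 2:
     item  qty    status  qty_x2
0     pen    1   pending       2
1   chair   13  returned      26
2   chair   10      paid      20
3   chair    2      paid       4
4    book    1   shipped       2
5    book    2  returned       4
6     pen   12      paid      24
7    desk    3   pending       6
8    desk   12      paid      24
9    desk   19      paid      38
10   book   16   shipped      32
11   book    4      paid       8
12   lamp   18      paid      36
group by status, max of qty_x2:
status
paid        38
pending      6
returned    26
shipped     32
Name: qty_x2, dtype: int64
reset_index():
     status  qty_x2
0      paid      38
1   pending       6
2  returned      26
3   shipped      32
take 3 rows with smallest qty_x2:
     status  qty_x2
1   pending       6
2  returned      26
3   shipped      32
Reading off the value at position 0, column 'qty_x2', we get 6.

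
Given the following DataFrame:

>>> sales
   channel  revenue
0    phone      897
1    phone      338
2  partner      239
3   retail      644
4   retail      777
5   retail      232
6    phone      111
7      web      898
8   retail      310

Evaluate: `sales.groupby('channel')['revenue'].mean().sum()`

2076.41666667

group by channel, mean of revenue:
channel
partner    239.000000
phone      448.666667
retail     490.750000
web        898.000000
Name: revenue, dtype: float64
sum of the resulting series → 2076.41666667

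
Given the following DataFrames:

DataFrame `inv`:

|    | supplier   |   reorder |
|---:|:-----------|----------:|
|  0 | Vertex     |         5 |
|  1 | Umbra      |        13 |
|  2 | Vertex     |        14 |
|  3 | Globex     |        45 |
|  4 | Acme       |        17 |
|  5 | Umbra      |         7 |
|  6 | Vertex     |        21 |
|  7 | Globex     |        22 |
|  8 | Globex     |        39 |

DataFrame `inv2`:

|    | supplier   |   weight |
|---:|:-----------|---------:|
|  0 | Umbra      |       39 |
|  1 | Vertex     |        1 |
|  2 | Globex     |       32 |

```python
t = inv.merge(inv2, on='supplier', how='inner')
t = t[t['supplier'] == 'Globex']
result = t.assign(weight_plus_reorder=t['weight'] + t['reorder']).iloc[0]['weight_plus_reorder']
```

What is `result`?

77

merge on 'supplier' (how='inner') → 8 rows:
  supplier  reorder  weight
0   Vertex        5       1
1    Umbra       13      39
2   Vertex       14       1
3   Globex       45      32
4    Umbra        7      39
5   Vertex       21       1
6   Globex       22      32
7   Globex       39      32
filter rows where supplier == 'Globex':
  supplier  reorder  weight
3   Globex       45      32
6   Globex       22      32
7   Globex       39      32
add column weight_plus_reorder = t['weight'] + t['reorder']:
  supplier  reorder  weight  weight_plus_reorder
3   Globex       45      32                   77
6   Globex       22      32                   54
7   Globex       39      32                   71
value at position 0, column 'weight_plus_reorder' → 77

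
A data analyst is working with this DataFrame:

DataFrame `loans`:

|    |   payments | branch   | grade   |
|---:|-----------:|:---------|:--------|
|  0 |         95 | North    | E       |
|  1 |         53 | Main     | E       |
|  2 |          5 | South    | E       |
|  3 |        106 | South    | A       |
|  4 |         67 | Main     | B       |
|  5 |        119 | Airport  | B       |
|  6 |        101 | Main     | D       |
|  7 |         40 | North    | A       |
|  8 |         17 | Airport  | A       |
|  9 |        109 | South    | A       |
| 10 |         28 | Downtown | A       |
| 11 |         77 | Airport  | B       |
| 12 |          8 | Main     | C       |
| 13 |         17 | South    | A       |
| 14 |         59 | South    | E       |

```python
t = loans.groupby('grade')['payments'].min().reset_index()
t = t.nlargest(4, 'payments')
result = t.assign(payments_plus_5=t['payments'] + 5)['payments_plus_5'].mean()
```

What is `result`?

53.25

group by grade, min of payments:
grade
A     17
B     67
C      8
D    101
E      5
Name: payments, dtype: int64
reset_index():
  grade  payments
0     A        17
1     B        67
2     C         8
3     D       101
4     E         5
take 4 rows with largest payments:
  grade  payments
3     D       101
1     B        67
0     A        17
2     C         8
add column payments_plus_5 = t['payments'] + 5:
  grade  payments  payments_plus_5
3     D       101              106
1     B        67               72
0     A        17               22
2     C         8               13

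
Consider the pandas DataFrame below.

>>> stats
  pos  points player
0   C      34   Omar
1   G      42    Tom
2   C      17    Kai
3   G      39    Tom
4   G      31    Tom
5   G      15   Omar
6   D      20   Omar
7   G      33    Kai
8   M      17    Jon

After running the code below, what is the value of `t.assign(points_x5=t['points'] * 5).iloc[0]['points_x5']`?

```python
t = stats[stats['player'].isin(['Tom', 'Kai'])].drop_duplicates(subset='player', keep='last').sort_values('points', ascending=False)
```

165

filter rows where player in ['Tom', 'Kai']:
  pos  points player
1   G      42    Tom
2   C      17    Kai
3   G      39    Tom
4   G      31    Tom
7   G      33    Kai
drop duplicate player (keep=last):
  pos  points player
4   G      31    Tom
7   G      33    Kai
sort by points descending:
  pos  points player
7   G      33    Kai
4   G      31    Tom
add column points_x5 = t['points'] * 5:
  pos  points player  points_x5
7   G      33    Kai        165
4   G      31    Tom        155
So iloc[0]['points_x5'] = 165.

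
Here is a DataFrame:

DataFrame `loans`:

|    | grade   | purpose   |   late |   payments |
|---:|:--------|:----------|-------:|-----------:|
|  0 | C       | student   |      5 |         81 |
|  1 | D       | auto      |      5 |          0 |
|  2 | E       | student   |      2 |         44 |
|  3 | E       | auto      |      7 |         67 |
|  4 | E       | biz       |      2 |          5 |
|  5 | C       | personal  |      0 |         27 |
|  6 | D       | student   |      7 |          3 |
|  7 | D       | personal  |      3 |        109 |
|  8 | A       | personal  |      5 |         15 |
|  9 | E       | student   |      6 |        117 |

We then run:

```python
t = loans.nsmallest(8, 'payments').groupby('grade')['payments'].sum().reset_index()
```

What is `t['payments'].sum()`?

242

take 8 rows with smallest payments:
  grade   purpose  late  payments
1     D      auto     5         0
6     D   student     7         3
4     E       biz     2         5
8     A  personal     5        15
5     C  personal     0        27
2     E   student     2        44
3     E      auto     7        67
0     C   student     5        81
group by grade, sum of payments:
grade
A     15
C    108
D      3
E    116
Name: payments, dtype: int64
reset_index():
  grade  payments
0     A        15
1     C       108
2     D         3
3     E       116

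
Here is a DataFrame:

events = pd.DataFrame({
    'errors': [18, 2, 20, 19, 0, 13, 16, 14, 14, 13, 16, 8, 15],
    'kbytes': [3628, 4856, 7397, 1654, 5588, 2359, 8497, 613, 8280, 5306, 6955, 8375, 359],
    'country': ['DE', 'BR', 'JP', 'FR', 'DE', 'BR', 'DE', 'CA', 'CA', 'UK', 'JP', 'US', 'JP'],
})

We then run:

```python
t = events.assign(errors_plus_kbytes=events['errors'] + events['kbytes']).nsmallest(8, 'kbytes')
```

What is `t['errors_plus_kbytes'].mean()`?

add column errors_plus_kbytes = events['errors'] + events['kbytes']:
    errors  kbytes country  errors_plus_kbytes
0       18    3628      DE                3646
1        2    4856      BR                4858
2       20    7397      JP                7417
3       19    1654      FR                1673
4        0    5588      DE                5588
5       13    2359      BR                2372
6       16    8497      DE                8513
7       14     613      CA                 627
8       14    8280      CA                8294
9       13    5306      UK                5319
10      16    6955      JP                6971
11       8    8375      US                8383
12      15     359      JP                 374
take 8 rows with smallest kbytes:
    errors  kbytes country  errors_plus_kbytes
12      15     359      JP                 374
7       14     613      CA                 627
3       19    1654      FR                1673
5       13    2359      BR                2372
0       18    3628      DE                3646
1        2    4856      BR                4858
9       13    5306      UK                5319
4        0    5588      DE                5588
Then the mean of column 'errors_plus_kbytes': 3057.125

3057.125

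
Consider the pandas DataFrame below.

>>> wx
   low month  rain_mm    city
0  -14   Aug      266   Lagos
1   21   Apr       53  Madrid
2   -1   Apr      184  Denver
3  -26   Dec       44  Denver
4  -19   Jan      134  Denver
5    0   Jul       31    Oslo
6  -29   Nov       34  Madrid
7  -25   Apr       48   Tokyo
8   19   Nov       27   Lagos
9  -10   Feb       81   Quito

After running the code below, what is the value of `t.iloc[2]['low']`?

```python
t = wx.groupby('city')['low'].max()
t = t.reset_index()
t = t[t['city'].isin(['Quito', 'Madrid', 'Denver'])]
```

group by city, max of low:
city
Denver    -1
Lagos     19
Madrid    21
Oslo       0
Quito    -10
Tokyo    -25
Name: low, dtype: int64
reset_index():
     city  low
0  Denver   -1
1   Lagos   19
2  Madrid   21
3    Oslo    0
4   Quito  -10
5   Tokyo  -25
filter rows where city in ['Quito', 'Madrid', 'Denver']:
     city  low
0  Denver   -1
2  Madrid   21
4   Quito  -10

-10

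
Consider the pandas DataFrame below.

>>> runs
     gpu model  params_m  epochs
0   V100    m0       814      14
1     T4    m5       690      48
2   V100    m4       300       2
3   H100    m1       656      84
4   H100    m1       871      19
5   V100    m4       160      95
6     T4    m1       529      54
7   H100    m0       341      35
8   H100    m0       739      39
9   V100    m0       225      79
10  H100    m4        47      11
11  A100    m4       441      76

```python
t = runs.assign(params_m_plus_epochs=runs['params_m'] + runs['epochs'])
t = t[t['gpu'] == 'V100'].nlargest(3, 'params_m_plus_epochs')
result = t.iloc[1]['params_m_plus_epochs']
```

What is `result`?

add column params_m_plus_epochs = runs['params_m'] + runs['epochs']:
     gpu model  params_m  epochs  params_m_plus_epochs
0   V100    m0       814      14                   828
1     T4    m5       690      48                   738
2   V100    m4       300       2                   302
3   H100    m1       656      84                   740
4   H100    m1       871      19                   890
5   V100    m4       160      95                   255
6     T4    m1       529      54                   583
7   H100    m0       341      35                   376
8   H100    m0       739      39                   778
9   V100    m0       225      79                   304
10  H100    m4        47      11                    58
11  A100    m4       441      76                   517
filter rows where gpu == 'V100':
    gpu model  params_m  epochs  params_m_plus_epochs
0  V100    m0       814      14                   828
2  V100    m4       300       2                   302
5  V100    m4       160      95                   255
9  V100    m0       225      79                   304
take 3 rows with largest params_m_plus_epochs:
    gpu model  params_m  epochs  params_m_plus_epochs
0  V100    m0       814      14                   828
9  V100    m0       225      79                   304
2  V100    m4       300       2                   302
Then the value at position 1, column 'params_m_plus_epochs': 304

304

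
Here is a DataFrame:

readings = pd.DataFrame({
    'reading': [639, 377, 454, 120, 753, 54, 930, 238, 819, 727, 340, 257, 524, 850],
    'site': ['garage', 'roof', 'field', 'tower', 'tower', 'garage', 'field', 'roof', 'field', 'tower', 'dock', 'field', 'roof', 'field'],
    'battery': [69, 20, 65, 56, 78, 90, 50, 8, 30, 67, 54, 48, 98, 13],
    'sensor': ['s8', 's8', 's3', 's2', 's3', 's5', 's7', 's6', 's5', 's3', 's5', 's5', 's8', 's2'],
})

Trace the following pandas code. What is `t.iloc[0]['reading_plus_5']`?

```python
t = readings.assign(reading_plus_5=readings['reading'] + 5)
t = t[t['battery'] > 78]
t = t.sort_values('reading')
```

59

add column reading_plus_5 = readings['reading'] + 5:
    reading    site  battery sensor  reading_plus_5
0       639  garage       69     s8             644
1       377    roof       20     s8             382
2       454   field       65     s3             459
3       120   tower       56     s2             125
4       753   tower       78     s3             758
5        54  garage       90     s5              59
6       930   field       50     s7             935
7       238    roof        8     s6             243
8       819   field       30     s5             824
9       727   tower       67     s3             732
10      340    dock       54     s5             345
11      257   field       48     s5             262
12      524    roof       98     s8             529
13      850   field       13     s2             855
filter rows where battery > 78:
    reading    site  battery sensor  reading_plus_5
5        54  garage       90     s5              59
12      524    roof       98     s8             529
sort by reading:
    reading    site  battery sensor  reading_plus_5
5        54  garage       90     s5              59
12      524    roof       98     s8             529
So iloc[0]['reading_plus_5'] = 59.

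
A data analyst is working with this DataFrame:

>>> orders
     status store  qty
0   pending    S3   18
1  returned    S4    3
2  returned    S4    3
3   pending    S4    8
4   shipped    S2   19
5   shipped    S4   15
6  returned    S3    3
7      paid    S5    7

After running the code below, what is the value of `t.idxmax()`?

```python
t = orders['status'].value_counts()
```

returned

value_counts of status:
status
returned    3
pending     2
shipped     2
paid        1
Name: count, dtype: int64
Hence returned.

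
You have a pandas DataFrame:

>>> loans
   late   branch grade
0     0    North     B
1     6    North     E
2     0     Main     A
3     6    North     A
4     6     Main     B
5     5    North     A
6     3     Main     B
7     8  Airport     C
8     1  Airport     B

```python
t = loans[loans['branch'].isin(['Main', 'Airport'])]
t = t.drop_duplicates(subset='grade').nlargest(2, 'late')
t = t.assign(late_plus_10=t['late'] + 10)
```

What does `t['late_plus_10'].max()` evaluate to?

18

filter rows where branch in ['Main', 'Airport']:
   late   branch grade
2     0     Main     A
4     6     Main     B
6     3     Main     B
7     8  Airport     C
8     1  Airport     B
drop duplicate grade (keep=first):
   late   branch grade
2     0     Main     A
4     6     Main     B
7     8  Airport     C
take 2 rows with largest late:
   late   branch grade
7     8  Airport     C
4     6     Main     B
add column late_plus_10 = t['late'] + 10:
   late   branch grade  late_plus_10
7     8  Airport     C            18
4     6     Main     B            16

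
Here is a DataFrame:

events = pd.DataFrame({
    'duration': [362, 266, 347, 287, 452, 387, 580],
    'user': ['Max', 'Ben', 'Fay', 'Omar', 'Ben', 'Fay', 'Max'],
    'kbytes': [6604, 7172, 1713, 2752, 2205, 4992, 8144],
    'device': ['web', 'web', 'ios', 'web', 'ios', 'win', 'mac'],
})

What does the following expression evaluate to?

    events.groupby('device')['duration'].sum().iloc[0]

group by device, sum of duration:
device
ios    799
mac    580
web    915
win    387
Name: duration, dtype: int64

799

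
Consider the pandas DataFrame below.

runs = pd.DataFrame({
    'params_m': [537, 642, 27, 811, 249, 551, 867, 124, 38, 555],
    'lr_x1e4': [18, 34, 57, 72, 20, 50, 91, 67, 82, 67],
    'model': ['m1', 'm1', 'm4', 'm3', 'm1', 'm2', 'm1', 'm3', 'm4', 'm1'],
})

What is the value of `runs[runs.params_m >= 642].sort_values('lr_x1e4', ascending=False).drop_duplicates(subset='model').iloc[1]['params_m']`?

811

filter rows where params_m >= 642:
   params_m  lr_x1e4 model
1       642       34    m1
3       811       72    m3
6       867       91    m1
sort by lr_x1e4 descending:
   params_m  lr_x1e4 model
6       867       91    m1
3       811       72    m3
1       642       34    m1
drop duplicate model (keep=first):
   params_m  lr_x1e4 model
6       867       91    m1
3       811       72    m3
Then the value at position 1, column 'params_m': 811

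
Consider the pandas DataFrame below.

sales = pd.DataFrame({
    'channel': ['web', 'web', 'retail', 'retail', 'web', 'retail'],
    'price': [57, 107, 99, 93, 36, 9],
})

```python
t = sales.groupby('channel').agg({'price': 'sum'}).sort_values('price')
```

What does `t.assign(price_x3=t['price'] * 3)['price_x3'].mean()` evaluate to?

group by channel, sum of price:
         price
channel       
retail     201
web        200
sort by price:
         price
channel       
web        200
retail     201
add column price_x3 = t['price'] * 3:
         price  price_x3
channel                 
web        200       600
retail     201       603

601.5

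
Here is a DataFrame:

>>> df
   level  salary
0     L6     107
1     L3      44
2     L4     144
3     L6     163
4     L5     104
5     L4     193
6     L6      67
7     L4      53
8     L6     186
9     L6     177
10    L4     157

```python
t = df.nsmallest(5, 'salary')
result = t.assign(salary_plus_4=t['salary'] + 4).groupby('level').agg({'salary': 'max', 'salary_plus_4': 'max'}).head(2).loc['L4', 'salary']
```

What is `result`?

53

take 5 rows with smallest salary:
  level  salary
1    L3      44
7    L4      53
6    L6      67
4    L5     104
0    L6     107
add column salary_plus_4 = t['salary'] + 4:
  level  salary  salary_plus_4
1    L3      44             48
7    L4      53             57
6    L6      67             71
4    L5     104            108
0    L6     107            111
group by level: max(salary), max(salary_plus_4):
       salary  salary_plus_4
level                       
L3         44             48
L4         53             57
L5        104            108
L6        107            111
take first 2 rows:
       salary  salary_plus_4
level                       
L3         44             48
L4         53             57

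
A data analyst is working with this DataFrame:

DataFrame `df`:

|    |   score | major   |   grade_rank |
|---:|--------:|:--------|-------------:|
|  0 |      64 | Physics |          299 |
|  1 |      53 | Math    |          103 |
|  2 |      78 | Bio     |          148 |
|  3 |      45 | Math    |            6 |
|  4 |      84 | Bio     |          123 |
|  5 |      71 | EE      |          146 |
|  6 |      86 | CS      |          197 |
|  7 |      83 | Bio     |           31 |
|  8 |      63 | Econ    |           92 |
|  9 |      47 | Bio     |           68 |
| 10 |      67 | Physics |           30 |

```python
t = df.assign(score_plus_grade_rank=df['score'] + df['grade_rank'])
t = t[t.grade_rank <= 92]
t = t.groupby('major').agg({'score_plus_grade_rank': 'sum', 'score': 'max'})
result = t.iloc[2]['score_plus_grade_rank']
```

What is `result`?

51

add column score_plus_grade_rank = df['score'] + df['grade_rank']:
    score    major  grade_rank  score_plus_grade_rank
0      64  Physics         299                    363
1      53     Math         103                    156
2      78      Bio         148                    226
3      45     Math           6                     51
4      84      Bio         123                    207
5      71       EE         146                    217
6      86       CS         197                    283
7      83      Bio          31                    114
8      63     Econ          92                    155
9      47      Bio          68                    115
10     67  Physics          30                     97
filter rows where grade_rank <= 92:
    score    major  grade_rank  score_plus_grade_rank
3      45     Math           6                     51
7      83      Bio          31                    114
8      63     Econ          92                    155
9      47      Bio          68                    115
10     67  Physics          30                     97
group by major: sum(score_plus_grade_rank), max(score):
         score_plus_grade_rank  score
major                                
Bio                        229     83
Econ                       155     63
Math                        51     45
Physics                     97     67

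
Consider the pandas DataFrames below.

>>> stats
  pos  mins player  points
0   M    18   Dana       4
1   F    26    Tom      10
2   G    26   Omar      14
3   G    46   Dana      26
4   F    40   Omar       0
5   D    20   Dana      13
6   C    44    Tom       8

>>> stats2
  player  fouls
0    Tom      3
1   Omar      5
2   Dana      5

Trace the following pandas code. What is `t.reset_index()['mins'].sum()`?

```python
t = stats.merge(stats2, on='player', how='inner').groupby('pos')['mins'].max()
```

168

merge on 'player' (how='inner') → 7 rows:
  pos  mins player  points  fouls
0   M    18   Dana       4      5
1   F    26    Tom      10      3
2   G    26   Omar      14      5
3   G    46   Dana      26      5
4   F    40   Omar       0      5
5   D    20   Dana      13      5
6   C    44    Tom       8      3
group by pos, max of mins:
pos
C    44
D    20
F    40
G    46
M    18
Name: mins, dtype: int64
reset_index():
  pos  mins
0   C    44
1   D    20
2   F    40
3   G    46
4   M    18
Hence 168.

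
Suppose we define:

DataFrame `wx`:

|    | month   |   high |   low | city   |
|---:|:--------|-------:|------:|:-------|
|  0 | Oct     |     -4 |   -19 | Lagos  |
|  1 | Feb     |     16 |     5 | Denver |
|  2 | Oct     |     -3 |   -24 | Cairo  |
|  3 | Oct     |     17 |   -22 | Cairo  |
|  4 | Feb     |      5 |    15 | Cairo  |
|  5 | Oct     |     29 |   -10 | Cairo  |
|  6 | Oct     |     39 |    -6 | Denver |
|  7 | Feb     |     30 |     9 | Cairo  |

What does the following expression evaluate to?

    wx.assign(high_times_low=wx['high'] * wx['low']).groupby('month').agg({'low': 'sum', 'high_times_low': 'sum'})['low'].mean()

-26.0

add column high_times_low = wx['high'] * wx['low']:
  month  high  low    city  high_times_low
0   Oct    -4  -19   Lagos              76
1   Feb    16    5  Denver              80
2   Oct    -3  -24   Cairo              72
3   Oct    17  -22   Cairo            -374
4   Feb     5   15   Cairo              75
5   Oct    29  -10   Cairo            -290
6   Oct    39   -6  Denver            -234
7   Feb    30    9   Cairo             270
group by month: sum(low), sum(high_times_low):
       low  high_times_low
month                     
Feb     29             425
Oct    -81            -750
So mean() = -26.0.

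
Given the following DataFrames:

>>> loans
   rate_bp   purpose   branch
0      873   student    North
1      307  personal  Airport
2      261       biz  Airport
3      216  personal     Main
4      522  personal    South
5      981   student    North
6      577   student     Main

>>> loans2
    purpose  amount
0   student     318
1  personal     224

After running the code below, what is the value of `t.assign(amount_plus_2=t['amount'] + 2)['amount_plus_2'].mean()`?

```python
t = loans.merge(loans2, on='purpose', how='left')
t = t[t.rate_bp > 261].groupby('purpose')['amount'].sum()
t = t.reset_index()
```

merge on 'purpose' (how='left') → 7 rows:
   rate_bp   purpose   branch  amount
0      873   student    North   318.0
1      307  personal  Airport   224.0
2      261       biz  Airport     NaN
3      216  personal     Main   224.0
4      522  personal    South   224.0
5      981   student    North   318.0
6      577   student     Main   318.0
filter rows where rate_bp > 261:
   rate_bp   purpose   branch  amount
0      873   student    North   318.0
1      307  personal  Airport   224.0
4      522  personal    South   224.0
5      981   student    North   318.0
6      577   student     Main   318.0
group by purpose, sum of amount:
purpose
personal    448.0
student     954.0
Name: amount, dtype: float64
reset_index():
    purpose  amount
0  personal   448.0
1   student   954.0
add column amount_plus_2 = t['amount'] + 2:
    purpose  amount  amount_plus_2
0  personal   448.0          450.0
1   student   954.0          956.0
So mean() = 703.0.

703.0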